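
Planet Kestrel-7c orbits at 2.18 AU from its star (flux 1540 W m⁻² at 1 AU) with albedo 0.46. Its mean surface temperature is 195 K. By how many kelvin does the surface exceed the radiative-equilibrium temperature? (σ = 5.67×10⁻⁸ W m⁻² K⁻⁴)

S = 1540/2.18² = 324.0 W m⁻².
T_eq = [S(1−A)/(4σ)]^(1/4) = [324.0×0.54/(4×5.67×10⁻⁸)]^(1/4) = 166.7 K.
ΔT = T_surf − T_eq = 195 − 166.7.

ΔT ≈ 28.3 K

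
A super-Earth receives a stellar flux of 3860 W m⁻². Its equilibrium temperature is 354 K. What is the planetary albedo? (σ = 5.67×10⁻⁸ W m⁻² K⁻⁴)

A ≈ 0.08

From T_eq⁴ = S(1−A)/(4σ): 1−A = 4σT_eq⁴/S.
1−A = 4 × 5.67×10⁻⁸ × (354)⁴ / 3860 = 0.923.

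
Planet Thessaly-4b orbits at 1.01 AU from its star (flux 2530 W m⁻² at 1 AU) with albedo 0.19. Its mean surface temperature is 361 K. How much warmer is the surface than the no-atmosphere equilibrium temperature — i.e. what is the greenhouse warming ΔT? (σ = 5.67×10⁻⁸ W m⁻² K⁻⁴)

S = 2530/1.01² = 2480 W m⁻².
T_eq = [S(1−A)/(4σ)]^(1/4) = [2480×0.81/(4×5.67×10⁻⁸)]^(1/4) = 306.8 K.
ΔT = T_surf − T_eq = 361 − 306.8.

ΔT ≈ 54.2 K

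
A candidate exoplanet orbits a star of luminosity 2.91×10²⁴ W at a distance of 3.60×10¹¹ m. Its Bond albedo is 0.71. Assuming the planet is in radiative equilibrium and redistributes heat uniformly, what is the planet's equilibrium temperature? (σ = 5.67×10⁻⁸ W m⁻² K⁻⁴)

Flux: S = L/(4πd²) = 2.91×10²⁴/(4π×(3.60×10¹¹)²) = 1.79 W m⁻².
Energy balance: absorbed = emitted ⇒ πR²·S(1−A) = 4πR²·σT_eq⁴, so T_eq⁴ = S(1−A)/(4σ).
T_eq = [1.79 × 0.29 / (4 × 5.67×10⁻⁸)]^(1/4) = (2.28×10⁶)^(1/4) = 38.9 K.

T_eq ≈ 38.9 K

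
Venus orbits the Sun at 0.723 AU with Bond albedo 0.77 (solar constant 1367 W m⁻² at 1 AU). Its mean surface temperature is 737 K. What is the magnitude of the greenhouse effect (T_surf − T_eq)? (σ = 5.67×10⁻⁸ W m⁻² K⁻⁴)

ΔT ≈ 510.1 K

S = 1367/0.723² = 2615 W m⁻².
T_eq = [S(1−A)/(4σ)]^(1/4) = [2615×0.23/(4×5.67×10⁻⁸)]^(1/4) = 226.9 K.
ΔT = T_surf − T_eq = 737 − 226.9.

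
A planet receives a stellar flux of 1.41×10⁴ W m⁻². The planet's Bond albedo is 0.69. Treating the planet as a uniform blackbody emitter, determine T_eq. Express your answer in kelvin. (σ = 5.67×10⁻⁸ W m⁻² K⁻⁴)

Energy balance: absorbed = emitted ⇒ πR²·S(1−A) = 4πR²·σT_eq⁴, so T_eq⁴ = S(1−A)/(4σ).
T_eq = [1.41×10⁴ × 0.31 / (4 × 5.67×10⁻⁸)]^(1/4) = (1.93×10¹⁰)^(1/4) = 373 K.

T_eq ≈ 373 K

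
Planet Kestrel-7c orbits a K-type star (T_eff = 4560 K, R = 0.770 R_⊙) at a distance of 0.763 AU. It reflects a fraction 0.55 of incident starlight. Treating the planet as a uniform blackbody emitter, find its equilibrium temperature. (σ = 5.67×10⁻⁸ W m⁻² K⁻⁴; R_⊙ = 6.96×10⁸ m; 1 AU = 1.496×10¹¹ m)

R_⋆ = 0.770 × 6.96×10⁸ = 5.36×10⁸ m.
d = 0.763 AU = 1.14×10¹¹ m.
L = 4πR_⋆²σT_⋆⁴ = 4π(5.36×10⁸)² × 5.67×10⁻⁸ × (4560)⁴ = 8.85×10²⁵ W.
S = L/(4πd²) = 540 W m⁻².
Energy balance: absorbed = emitted ⇒ πR²·S(1−A) = 4πR²·σT_eq⁴, so T_eq⁴ = S(1−A)/(4σ).
T_eq = [540 × 0.45 / (4 × 5.67×10⁻⁸)]^(1/4) = (1.07×10⁹)^(1/4) = 181 K.

T_eq ≈ 181 K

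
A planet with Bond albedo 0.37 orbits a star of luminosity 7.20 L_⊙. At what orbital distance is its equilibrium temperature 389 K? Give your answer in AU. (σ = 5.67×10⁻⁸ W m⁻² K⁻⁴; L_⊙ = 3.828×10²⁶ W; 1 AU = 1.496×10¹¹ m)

d ≈ 1.09 AU

L = 7.20 × 3.828×10²⁶ = 2.76×10²⁷ W.
From T_eq⁴ = L(1−A)/(16πσd²): d = √[L(1−A)/(16πσT_eq⁴)].
d = √[2.76×10²⁷ × 0.63 / (16π × 5.67×10⁻⁸ × (389)⁴)] = 1.63×10¹¹ m = 1.09 AU.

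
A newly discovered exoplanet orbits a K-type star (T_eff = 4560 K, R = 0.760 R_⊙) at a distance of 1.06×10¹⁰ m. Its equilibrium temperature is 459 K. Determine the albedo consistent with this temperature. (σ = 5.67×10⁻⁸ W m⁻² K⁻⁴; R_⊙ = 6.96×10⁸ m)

R_⋆ = 0.760 × 6.96×10⁸ = 5.29×10⁸ m.
L = 4πR_⋆²σT_⋆⁴ = 4π(5.29×10⁸)² × 5.67×10⁻⁸ × (4560)⁴ = 8.62×10²⁵ W.
S = L/(4πd²) = 6.10×10⁴ W m⁻².
From T_eq⁴ = S(1−A)/(4σ): 1−A = 4σT_eq⁴/S.
1−A = 4 × 5.67×10⁻⁸ × (459)⁴ / 6.10×10⁴ = 0.165.

A ≈ 0.84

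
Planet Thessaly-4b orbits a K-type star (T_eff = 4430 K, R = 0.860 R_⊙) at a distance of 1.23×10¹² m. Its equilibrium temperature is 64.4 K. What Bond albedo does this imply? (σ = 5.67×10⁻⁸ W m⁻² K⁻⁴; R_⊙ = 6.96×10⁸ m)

R_⋆ = 0.860 × 6.96×10⁸ = 5.99×10⁸ m.
L = 4πR_⋆²σT_⋆⁴ = 4π(5.99×10⁸)² × 5.67×10⁻⁸ × (4430)⁴ = 9.83×10²⁵ W.
S = L/(4πd²) = 5.17 W m⁻².
From T_eq⁴ = S(1−A)/(4σ): 1−A = 4σT_eq⁴/S.
1−A = 4 × 5.67×10⁻⁸ × (64.4)⁴ / 5.17 = 0.754.

A ≈ 0.25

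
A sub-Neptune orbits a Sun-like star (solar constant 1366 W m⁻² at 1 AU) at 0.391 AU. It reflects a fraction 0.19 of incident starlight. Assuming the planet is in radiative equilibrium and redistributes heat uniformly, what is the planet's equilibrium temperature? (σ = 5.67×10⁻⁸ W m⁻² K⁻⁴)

Flux at 0.391 AU: S = 1366/0.391² = 8940 W m⁻².
Energy balance: absorbed = emitted ⇒ πR²·S(1−A) = 4πR²·σT_eq⁴, so T_eq⁴ = S(1−A)/(4σ).
T_eq = [8940 × 0.81 / (4 × 5.67×10⁻⁸)]^(1/4) = (3.19×10¹⁰)^(1/4) = 423 K.

T_eq ≈ 423 K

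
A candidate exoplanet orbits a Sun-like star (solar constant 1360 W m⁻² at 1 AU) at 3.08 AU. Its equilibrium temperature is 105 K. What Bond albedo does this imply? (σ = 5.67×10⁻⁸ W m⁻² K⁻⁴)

A ≈ 0.81

Flux at 3.08 AU: S = 1360/3.08² = 143 W m⁻².
From T_eq⁴ = S(1−A)/(4σ): 1−A = 4σT_eq⁴/S.
1−A = 4 × 5.67×10⁻⁸ × (105)⁴ / 143 = 0.192.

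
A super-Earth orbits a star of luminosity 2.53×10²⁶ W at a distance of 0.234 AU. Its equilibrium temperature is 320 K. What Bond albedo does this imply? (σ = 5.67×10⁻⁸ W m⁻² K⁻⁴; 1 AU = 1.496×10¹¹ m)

A ≈ 0.86

d = 0.234 AU = 3.50×10¹⁰ m.
Flux: S = L/(4πd²) = 2.53×10²⁶/(4π×(3.50×10¹⁰)²) = 1.64×10⁴ W m⁻².
From T_eq⁴ = S(1−A)/(4σ): 1−A = 4σT_eq⁴/S.
1−A = 4 × 5.67×10⁻⁸ × (320)⁴ / 1.64×10⁴ = 0.145.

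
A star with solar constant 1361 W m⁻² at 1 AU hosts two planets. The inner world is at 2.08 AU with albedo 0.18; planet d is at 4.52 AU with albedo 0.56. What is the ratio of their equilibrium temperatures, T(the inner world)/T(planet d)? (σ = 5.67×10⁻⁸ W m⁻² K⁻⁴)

T_eq = [S₀(1−A)/(4σd²)]^(1/4), so T ∝ (1−A)^(1/4) / √d.
T₁ = [1361×0.82/(4×5.67×10⁻⁸×2.08²)]^(1/4) = 183.64 K.
T₂ = [1361×0.44/(4×5.67×10⁻⁸×4.52²)]^(1/4) = 106.62 K.

T₁/T₂ ≈ 1.722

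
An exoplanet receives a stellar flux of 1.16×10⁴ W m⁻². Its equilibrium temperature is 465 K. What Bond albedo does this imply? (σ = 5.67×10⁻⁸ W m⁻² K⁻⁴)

From T_eq⁴ = S(1−A)/(4σ): 1−A = 4σT_eq⁴/S.
1−A = 4 × 5.67×10⁻⁸ × (465)⁴ / 1.16×10⁴ = 0.914.

A ≈ 0.09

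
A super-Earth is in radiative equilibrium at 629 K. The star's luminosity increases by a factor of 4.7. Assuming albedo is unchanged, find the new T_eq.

T_eq ≈ 926 K

T_eq ∝ L^(1/4) · d^(−1/2).
T′ = 629 × 4.7^(1/4) = 926 K.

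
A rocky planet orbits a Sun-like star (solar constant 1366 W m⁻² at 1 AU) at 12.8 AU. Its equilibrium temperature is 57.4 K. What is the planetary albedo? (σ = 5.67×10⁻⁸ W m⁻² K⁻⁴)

A ≈ 0.70

Flux at 12.8 AU: S = 1366/12.8² = 8.34 W m⁻².
From T_eq⁴ = S(1−A)/(4σ): 1−A = 4σT_eq⁴/S.
1−A = 4 × 5.67×10⁻⁸ × (57.4)⁴ / 8.34 = 0.295.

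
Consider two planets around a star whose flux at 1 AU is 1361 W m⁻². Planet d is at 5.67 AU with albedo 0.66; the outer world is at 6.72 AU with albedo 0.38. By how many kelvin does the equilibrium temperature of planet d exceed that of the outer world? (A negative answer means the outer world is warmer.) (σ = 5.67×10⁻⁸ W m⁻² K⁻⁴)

T_eq = [S₀(1−A)/(4σd²)]^(1/4), so T ∝ (1−A)^(1/4) / √d.
T₁ = [1361×0.34/(4×5.67×10⁻⁸×5.67²)]^(1/4) = 89.25 K.
T₂ = [1361×0.62/(4×5.67×10⁻⁸×6.72²)]^(1/4) = 95.27 K.

ΔT ≈ -6.0 K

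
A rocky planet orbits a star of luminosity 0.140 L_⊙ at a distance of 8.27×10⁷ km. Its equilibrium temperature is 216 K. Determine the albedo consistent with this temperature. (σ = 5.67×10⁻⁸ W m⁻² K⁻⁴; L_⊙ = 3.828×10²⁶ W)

A ≈ 0.21

d = 8.27×10⁷ km = 8.27×10¹⁰ m.
L = 0.140 × 3.828×10²⁶ = 5.36×10²⁵ W.
Flux: S = L/(4πd²) = 5.36×10²⁵/(4π×(8.27×10¹⁰)²) = 624 W m⁻².
From T_eq⁴ = S(1−A)/(4σ): 1−A = 4σT_eq⁴/S.
1−A = 4 × 5.67×10⁻⁸ × (216)⁴ / 624 = 0.792.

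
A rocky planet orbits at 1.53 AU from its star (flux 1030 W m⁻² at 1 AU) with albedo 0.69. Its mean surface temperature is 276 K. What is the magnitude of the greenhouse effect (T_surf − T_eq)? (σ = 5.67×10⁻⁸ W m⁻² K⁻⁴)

S = 1030/1.53² = 440.0 W m⁻².
T_eq = [S(1−A)/(4σ)]^(1/4) = [440.0×0.31/(4×5.67×10⁻⁸)]^(1/4) = 156.6 K.
ΔT = T_surf − T_eq = 276 − 156.6.

ΔT ≈ 119.4 K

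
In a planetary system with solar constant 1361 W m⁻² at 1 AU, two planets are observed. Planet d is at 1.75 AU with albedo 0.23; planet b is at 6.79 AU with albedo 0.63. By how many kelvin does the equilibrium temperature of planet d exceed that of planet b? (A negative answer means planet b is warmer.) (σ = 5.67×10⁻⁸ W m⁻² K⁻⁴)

T_eq = [S₀(1−A)/(4σd²)]^(1/4), so T ∝ (1−A)^(1/4) / √d.
T₁ = [1361×0.77/(4×5.67×10⁻⁸×1.75²)]^(1/4) = 197.09 K.
T₂ = [1361×0.37/(4×5.67×10⁻⁸×6.79²)]^(1/4) = 83.30 K.

ΔT ≈ 113.8 K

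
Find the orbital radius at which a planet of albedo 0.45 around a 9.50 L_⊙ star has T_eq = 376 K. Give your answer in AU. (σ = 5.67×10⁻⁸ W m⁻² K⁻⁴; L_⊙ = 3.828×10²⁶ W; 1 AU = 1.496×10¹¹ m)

d ≈ 1.25 AU

L = 9.50 × 3.828×10²⁶ = 3.64×10²⁷ W.
From T_eq⁴ = L(1−A)/(16πσd²): d = √[L(1−A)/(16πσT_eq⁴)].
d = √[3.64×10²⁷ × 0.55 / (16π × 5.67×10⁻⁸ × (376)⁴)] = 1.87×10¹¹ m = 1.25 AU.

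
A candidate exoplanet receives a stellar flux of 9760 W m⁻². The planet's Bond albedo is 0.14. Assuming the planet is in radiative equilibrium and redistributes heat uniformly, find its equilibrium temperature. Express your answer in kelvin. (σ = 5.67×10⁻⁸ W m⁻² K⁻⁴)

T_eq ≈ 439 K

Energy balance: absorbed = emitted ⇒ πR²·S(1−A) = 4πR²·σT_eq⁴, so T_eq⁴ = S(1−A)/(4σ).
T_eq = [9760 × 0.86 / (4 × 5.67×10⁻⁸)]^(1/4) = (3.70×10¹⁰)^(1/4) = 439 K.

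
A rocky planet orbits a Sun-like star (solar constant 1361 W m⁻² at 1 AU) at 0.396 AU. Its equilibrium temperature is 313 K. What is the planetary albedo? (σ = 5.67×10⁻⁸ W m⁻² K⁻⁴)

Flux at 0.396 AU: S = 1361/0.396² = 8680 W m⁻².
From T_eq⁴ = S(1−A)/(4σ): 1−A = 4σT_eq⁴/S.
1−A = 4 × 5.67×10⁻⁸ × (313)⁴ / 8680 = 0.251.

A ≈ 0.75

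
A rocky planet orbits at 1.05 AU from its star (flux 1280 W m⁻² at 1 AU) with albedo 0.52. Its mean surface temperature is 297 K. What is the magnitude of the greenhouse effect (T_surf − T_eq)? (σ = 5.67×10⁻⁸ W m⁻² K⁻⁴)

ΔT ≈ 74.4 K

S = 1280/1.05² = 1161 W m⁻².
T_eq = [S(1−A)/(4σ)]^(1/4) = [1161×0.48/(4×5.67×10⁻⁸)]^(1/4) = 222.6 K.
ΔT = T_surf − T_eq = 297 − 222.6.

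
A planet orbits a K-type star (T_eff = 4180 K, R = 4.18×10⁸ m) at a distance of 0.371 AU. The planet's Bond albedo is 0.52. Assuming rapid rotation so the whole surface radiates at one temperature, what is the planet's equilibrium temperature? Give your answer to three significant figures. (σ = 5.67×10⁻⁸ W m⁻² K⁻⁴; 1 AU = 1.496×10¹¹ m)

d = 0.371 AU = 5.55×10¹⁰ m.
L = 4πR_⋆²σT_⋆⁴ = 4π(4.18×10⁸)² × 5.67×10⁻⁸ × (4180)⁴ = 3.80×10²⁵ W.
S = L/(4πd²) = 982 W m⁻².
Energy balance: absorbed = emitted ⇒ πR²·S(1−A) = 4πR²·σT_eq⁴, so T_eq⁴ = S(1−A)/(4σ).
T_eq = [982 × 0.48 / (4 × 5.67×10⁻⁸)]^(1/4) = (2.08×10⁹)^(1/4) = 214 K.

T_eq ≈ 214 K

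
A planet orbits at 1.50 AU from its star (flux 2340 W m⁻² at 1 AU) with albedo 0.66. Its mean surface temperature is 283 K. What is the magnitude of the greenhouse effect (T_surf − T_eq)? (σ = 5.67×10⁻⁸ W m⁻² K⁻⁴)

S = 2340/1.50² = 1040 W m⁻².
T_eq = [S(1−A)/(4σ)]^(1/4) = [1040×0.34/(4×5.67×10⁻⁸)]^(1/4) = 198.7 K.
ΔT = T_surf − T_eq = 283 − 198.7.

ΔT ≈ 84.3 K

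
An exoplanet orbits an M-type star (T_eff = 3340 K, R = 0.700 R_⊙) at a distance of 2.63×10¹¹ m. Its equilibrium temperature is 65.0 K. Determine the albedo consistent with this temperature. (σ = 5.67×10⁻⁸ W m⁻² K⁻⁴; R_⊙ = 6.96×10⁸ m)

R_⋆ = 0.700 × 6.96×10⁸ = 4.87×10⁸ m.
L = 4πR_⋆²σT_⋆⁴ = 4π(4.87×10⁸)² × 5.67×10⁻⁸ × (3340)⁴ = 2.10×10²⁵ W.
S = L/(4πd²) = 24.2 W m⁻².
From T_eq⁴ = S(1−A)/(4σ): 1−A = 4σT_eq⁴/S.
1−A = 4 × 5.67×10⁻⁸ × (65.0)⁴ / 24.2 = 0.167.

A ≈ 0.83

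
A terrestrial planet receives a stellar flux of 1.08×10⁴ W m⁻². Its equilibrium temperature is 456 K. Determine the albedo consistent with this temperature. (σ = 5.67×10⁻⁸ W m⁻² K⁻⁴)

A ≈ 0.09

From T_eq⁴ = S(1−A)/(4σ): 1−A = 4σT_eq⁴/S.
1−A = 4 × 5.67×10⁻⁸ × (456)⁴ / 1.08×10⁴ = 0.908.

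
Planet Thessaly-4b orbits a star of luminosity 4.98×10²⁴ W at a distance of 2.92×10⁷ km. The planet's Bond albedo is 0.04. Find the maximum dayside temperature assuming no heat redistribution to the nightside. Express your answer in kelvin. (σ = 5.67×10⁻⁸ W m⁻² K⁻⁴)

T_ss ≈ 298 K

d = 2.92×10⁷ km = 2.92×10¹⁰ m.
Flux: S = L/(4πd²) = 4.98×10²⁴/(4π×(2.92×10¹⁰)²) = 465 W m⁻².
With no redistribution each surface element balances locally: S(1−A) = σT⁴.
T = [465 × 0.96 / 5.67×10⁻⁸]^(1/4) = (7.87×10⁹)^(1/4) = 298 K.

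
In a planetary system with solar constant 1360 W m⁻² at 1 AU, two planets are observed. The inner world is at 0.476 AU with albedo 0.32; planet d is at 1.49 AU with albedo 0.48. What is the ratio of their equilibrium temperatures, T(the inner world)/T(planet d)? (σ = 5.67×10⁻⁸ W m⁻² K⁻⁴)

T₁/T₂ ≈ 1.892

T_eq = [S₀(1−A)/(4σd²)]^(1/4), so T ∝ (1−A)^(1/4) / √d.
T₁ = [1360×0.68/(4×5.67×10⁻⁸×0.476²)]^(1/4) = 366.27 K.
T₂ = [1360×0.52/(4×5.67×10⁻⁸×1.49²)]^(1/4) = 193.59 K.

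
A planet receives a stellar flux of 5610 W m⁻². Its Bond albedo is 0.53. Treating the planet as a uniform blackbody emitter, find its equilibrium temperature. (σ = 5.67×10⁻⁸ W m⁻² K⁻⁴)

T_eq ≈ 328 K

Energy balance: absorbed = emitted ⇒ πR²·S(1−A) = 4πR²·σT_eq⁴, so T_eq⁴ = S(1−A)/(4σ).
T_eq = [5610 × 0.47 / (4 × 5.67×10⁻⁸)]^(1/4) = (1.16×10¹⁰)^(1/4) = 328 K.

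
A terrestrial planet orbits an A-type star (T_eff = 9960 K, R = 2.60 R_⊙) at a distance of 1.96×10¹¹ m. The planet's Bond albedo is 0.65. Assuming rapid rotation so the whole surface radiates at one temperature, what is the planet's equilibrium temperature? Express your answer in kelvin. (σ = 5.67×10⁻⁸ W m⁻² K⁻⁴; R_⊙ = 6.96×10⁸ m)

T_eq ≈ 521 K

R_⋆ = 2.60 × 6.96×10⁸ = 1.81×10⁹ m.
L = 4πR_⋆²σT_⋆⁴ = 4π(1.81×10⁹)² × 5.67×10⁻⁸ × (9960)⁴ = 2.30×10²⁸ W.
S = L/(4πd²) = 4.76×10⁴ W m⁻².
Energy balance: absorbed = emitted ⇒ πR²·S(1−A) = 4πR²·σT_eq⁴, so T_eq⁴ = S(1−A)/(4σ).
T_eq = [4.76×10⁴ × 0.35 / (4 × 5.67×10⁻⁸)]^(1/4) = (7.34×10¹⁰)^(1/4) = 521 K.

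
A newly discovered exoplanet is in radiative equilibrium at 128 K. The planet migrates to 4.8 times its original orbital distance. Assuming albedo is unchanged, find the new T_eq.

T_eq ∝ L^(1/4) · d^(−1/2).
T′ = 128 / 4.8^(1/2) = 58.4 K.

T_eq ≈ 58.4 K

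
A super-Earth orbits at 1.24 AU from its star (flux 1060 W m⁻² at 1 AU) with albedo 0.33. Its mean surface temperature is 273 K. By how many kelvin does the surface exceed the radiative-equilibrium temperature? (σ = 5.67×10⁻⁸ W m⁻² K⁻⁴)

ΔT ≈ 60.6 K

S = 1060/1.24² = 689.4 W m⁻².
T_eq = [S(1−A)/(4σ)]^(1/4) = [689.4×0.67/(4×5.67×10⁻⁸)]^(1/4) = 212.4 K.
ΔT = T_surf − T_eq = 273 − 212.4.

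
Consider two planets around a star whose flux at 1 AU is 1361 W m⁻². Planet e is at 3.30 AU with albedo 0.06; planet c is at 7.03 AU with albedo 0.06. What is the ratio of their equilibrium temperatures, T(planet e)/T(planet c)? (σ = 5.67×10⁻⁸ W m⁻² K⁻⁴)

T_eq = [S₀(1−A)/(4σd²)]^(1/4), so T ∝ (1−A)^(1/4) / √d.
T₁ = [1361×0.94/(4×5.67×10⁻⁸×3.30²)]^(1/4) = 150.86 K.
T₂ = [1361×0.94/(4×5.67×10⁻⁸×7.03²)]^(1/4) = 103.36 K.

T₁/T₂ ≈ 1.460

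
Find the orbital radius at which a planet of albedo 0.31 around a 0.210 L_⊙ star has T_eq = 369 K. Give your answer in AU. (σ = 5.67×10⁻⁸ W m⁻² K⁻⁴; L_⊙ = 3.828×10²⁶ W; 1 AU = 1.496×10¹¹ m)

d ≈ 0.217 AU

L = 0.210 × 3.828×10²⁶ = 8.04×10²⁵ W.
From T_eq⁴ = L(1−A)/(16πσd²): d = √[L(1−A)/(16πσT_eq⁴)].
d = √[8.04×10²⁵ × 0.69 / (16π × 5.67×10⁻⁸ × (369)⁴)] = 3.24×10¹⁰ m = 0.217 AU.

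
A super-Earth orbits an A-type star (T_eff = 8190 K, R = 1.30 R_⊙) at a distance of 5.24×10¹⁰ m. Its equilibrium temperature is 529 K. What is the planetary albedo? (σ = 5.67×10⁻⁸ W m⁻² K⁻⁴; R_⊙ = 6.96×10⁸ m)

A ≈ 0.77

R_⋆ = 1.30 × 6.96×10⁸ = 9.05×10⁸ m.
L = 4πR_⋆²σT_⋆⁴ = 4π(9.05×10⁸)² × 5.67×10⁻⁸ × (8190)⁴ = 2.62×10²⁷ W.
S = L/(4πd²) = 7.61×10⁴ W m⁻².
From T_eq⁴ = S(1−A)/(4σ): 1−A = 4σT_eq⁴/S.
1−A = 4 × 5.67×10⁻⁸ × (529)⁴ / 7.61×10⁴ = 0.234.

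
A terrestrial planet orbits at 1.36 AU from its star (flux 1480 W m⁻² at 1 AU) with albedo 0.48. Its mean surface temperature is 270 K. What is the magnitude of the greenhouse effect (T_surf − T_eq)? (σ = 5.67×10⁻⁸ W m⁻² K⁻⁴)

S = 1480/1.36² = 800.2 W m⁻².
T_eq = [S(1−A)/(4σ)]^(1/4) = [800.2×0.52/(4×5.67×10⁻⁸)]^(1/4) = 207.0 K.
ΔT = T_surf − T_eq = 270 − 207.0.

ΔT ≈ 63.0 K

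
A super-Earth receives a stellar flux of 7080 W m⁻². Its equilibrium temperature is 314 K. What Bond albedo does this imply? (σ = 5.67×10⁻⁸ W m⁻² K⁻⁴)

From T_eq⁴ = S(1−A)/(4σ): 1−A = 4σT_eq⁴/S.
1−A = 4 × 5.67×10⁻⁸ × (314)⁴ / 7080 = 0.311.

A ≈ 0.69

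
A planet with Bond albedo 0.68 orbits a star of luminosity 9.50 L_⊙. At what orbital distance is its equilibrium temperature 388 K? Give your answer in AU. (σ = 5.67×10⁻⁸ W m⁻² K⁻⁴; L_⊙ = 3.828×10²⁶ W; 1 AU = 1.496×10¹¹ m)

d ≈ 0.897 AU

L = 9.50 × 3.828×10²⁶ = 3.64×10²⁷ W.
From T_eq⁴ = L(1−A)/(16πσd²): d = √[L(1−A)/(16πσT_eq⁴)].
d = √[3.64×10²⁷ × 0.32 / (16π × 5.67×10⁻⁸ × (388)⁴)] = 1.34×10¹¹ m = 0.897 AU.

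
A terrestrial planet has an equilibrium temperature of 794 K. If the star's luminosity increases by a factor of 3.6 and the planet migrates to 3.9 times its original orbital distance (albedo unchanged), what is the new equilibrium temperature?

T_eq ≈ 554 K

T_eq ∝ L^(1/4) · d^(−1/2).
T′ = 794 × 3.6^(1/4) / 3.9^(1/2) = 554 K.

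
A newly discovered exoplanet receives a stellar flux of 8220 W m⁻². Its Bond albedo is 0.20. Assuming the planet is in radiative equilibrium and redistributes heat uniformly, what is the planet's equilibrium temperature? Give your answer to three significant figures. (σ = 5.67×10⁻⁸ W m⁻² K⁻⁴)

T_eq ≈ 413 K

Energy balance: absorbed = emitted ⇒ πR²·S(1−A) = 4πR²·σT_eq⁴, so T_eq⁴ = S(1−A)/(4σ).
T_eq = [8220 × 0.80 / (4 × 5.67×10⁻⁸)]^(1/4) = (2.90×10¹⁰)^(1/4) = 413 K.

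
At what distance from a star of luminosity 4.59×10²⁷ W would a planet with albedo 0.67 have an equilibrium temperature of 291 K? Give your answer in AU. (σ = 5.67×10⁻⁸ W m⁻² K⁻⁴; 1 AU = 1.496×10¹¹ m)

From T_eq⁴ = L(1−A)/(16πσd²): d = √[L(1−A)/(16πσT_eq⁴)].
d = √[4.59×10²⁷ × 0.33 / (16π × 5.67×10⁻⁸ × (291)⁴)] = 2.72×10¹¹ m = 1.82 AU.

d ≈ 1.82 AU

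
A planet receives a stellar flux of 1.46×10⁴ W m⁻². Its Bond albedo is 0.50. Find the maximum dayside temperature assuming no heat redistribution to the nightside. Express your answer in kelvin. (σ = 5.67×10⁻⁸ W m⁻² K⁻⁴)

With no redistribution each surface element balances locally: S(1−A) = σT⁴.
T = [1.46×10⁴ × 0.50 / 5.67×10⁻⁸]^(1/4) = (1.29×10¹¹)^(1/4) = 599 K.

T_ss ≈ 599 K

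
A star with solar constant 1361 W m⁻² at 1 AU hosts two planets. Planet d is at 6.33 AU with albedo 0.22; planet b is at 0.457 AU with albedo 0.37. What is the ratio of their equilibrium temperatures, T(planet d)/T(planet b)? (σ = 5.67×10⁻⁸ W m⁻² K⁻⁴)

T_eq = [S₀(1−A)/(4σd²)]^(1/4), so T ∝ (1−A)^(1/4) / √d.
T₁ = [1361×0.78/(4×5.67×10⁻⁸×6.33²)]^(1/4) = 103.96 K.
T₂ = [1361×0.63/(4×5.67×10⁻⁸×0.457²)]^(1/4) = 366.80 K.

T₁/T₂ ≈ 0.283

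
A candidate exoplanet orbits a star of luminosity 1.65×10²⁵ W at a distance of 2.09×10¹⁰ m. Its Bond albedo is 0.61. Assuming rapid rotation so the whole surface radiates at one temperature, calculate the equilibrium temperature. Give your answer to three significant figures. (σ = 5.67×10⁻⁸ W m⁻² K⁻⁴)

T_eq ≈ 268 K

Flux: S = L/(4πd²) = 1.65×10²⁵/(4π×(2.09×10¹⁰)²) = 3010 W m⁻².
Energy balance: absorbed = emitted ⇒ πR²·S(1−A) = 4πR²·σT_eq⁴, so T_eq⁴ = S(1−A)/(4σ).
T_eq = [3010 × 0.39 / (4 × 5.67×10⁻⁸)]^(1/4) = (5.17×10⁹)^(1/4) = 268 K.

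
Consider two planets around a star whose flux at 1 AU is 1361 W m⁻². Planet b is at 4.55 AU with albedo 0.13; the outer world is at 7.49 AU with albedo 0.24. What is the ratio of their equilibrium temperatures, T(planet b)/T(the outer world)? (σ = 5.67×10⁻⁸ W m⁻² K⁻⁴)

T_eq = [S₀(1−A)/(4σd²)]^(1/4), so T ∝ (1−A)^(1/4) / √d.
T₁ = [1361×0.87/(4×5.67×10⁻⁸×4.55²)]^(1/4) = 126.02 K.
T₂ = [1361×0.76/(4×5.67×10⁻⁸×7.49²)]^(1/4) = 94.95 K.

T₁/T₂ ≈ 1.327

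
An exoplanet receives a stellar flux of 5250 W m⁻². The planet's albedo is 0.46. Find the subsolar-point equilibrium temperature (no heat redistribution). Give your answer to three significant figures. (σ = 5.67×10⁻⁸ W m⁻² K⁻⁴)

T_ss ≈ 473 K

At the subsolar point the surface absorbs S(1−A) and emits σT⁴ per unit area — no factor of 4, since only the local patch is in balance.
T = [5250 × 0.54 / 5.67×10⁻⁸]^(1/4) = (5.00×10¹⁰)^(1/4) = 473 K.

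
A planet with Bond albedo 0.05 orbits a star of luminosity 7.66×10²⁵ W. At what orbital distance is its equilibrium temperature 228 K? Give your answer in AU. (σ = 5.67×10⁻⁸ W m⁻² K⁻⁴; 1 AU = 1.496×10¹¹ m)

From T_eq⁴ = L(1−A)/(16πσd²): d = √[L(1−A)/(16πσT_eq⁴)].
d = √[7.66×10²⁵ × 0.95 / (16π × 5.67×10⁻⁸ × (228)⁴)] = 9.72×10¹⁰ m = 0.650 AU.

d ≈ 0.650 AU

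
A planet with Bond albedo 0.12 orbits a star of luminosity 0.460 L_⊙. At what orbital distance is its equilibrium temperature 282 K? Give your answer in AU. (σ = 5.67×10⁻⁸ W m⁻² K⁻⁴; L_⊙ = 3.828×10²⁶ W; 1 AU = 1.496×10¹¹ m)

d ≈ 0.620 AU

L = 0.460 × 3.828×10²⁶ = 1.76×10²⁶ W.
From T_eq⁴ = L(1−A)/(16πσd²): d = √[L(1−A)/(16πσT_eq⁴)].
d = √[1.76×10²⁶ × 0.88 / (16π × 5.67×10⁻⁸ × (282)⁴)] = 9.27×10¹⁰ m = 0.620 AU.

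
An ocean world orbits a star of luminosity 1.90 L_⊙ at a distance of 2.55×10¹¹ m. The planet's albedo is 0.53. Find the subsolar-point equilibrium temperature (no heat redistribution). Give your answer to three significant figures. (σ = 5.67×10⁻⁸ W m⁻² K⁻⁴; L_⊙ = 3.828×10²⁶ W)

L = 1.90 × 3.828×10²⁶ = 7.27×10²⁶ W.
Flux: S = L/(4πd²) = 7.27×10²⁶/(4π×(2.55×10¹¹)²) = 890 W m⁻².
At the subsolar point the surface absorbs S(1−A) and emits σT⁴ per unit area — no factor of 4, since only the local patch is in balance.
T = [890 × 0.47 / 5.67×10⁻⁸]^(1/4) = (7.38×10⁹)^(1/4) = 293 K.

T_ss ≈ 293 K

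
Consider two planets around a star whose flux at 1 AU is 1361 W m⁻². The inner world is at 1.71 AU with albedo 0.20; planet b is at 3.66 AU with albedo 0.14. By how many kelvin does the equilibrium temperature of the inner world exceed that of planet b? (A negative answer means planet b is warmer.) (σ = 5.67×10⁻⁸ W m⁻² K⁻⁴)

T_eq = [S₀(1−A)/(4σd²)]^(1/4), so T ∝ (1−A)^(1/4) / √d.
T₁ = [1361×0.80/(4×5.67×10⁻⁸×1.71²)]^(1/4) = 201.29 K.
T₂ = [1361×0.86/(4×5.67×10⁻⁸×3.66²)]^(1/4) = 140.10 K.

ΔT ≈ 61.2 K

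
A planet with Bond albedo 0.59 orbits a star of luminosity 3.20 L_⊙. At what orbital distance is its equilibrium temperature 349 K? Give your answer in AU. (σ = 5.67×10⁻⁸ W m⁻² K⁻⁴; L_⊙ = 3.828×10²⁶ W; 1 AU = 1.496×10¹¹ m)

d ≈ 0.729 AU

L = 3.20 × 3.828×10²⁶ = 1.22×10²⁷ W.
From T_eq⁴ = L(1−A)/(16πσd²): d = √[L(1−A)/(16πσT_eq⁴)].
d = √[1.22×10²⁷ × 0.41 / (16π × 5.67×10⁻⁸ × (349)⁴)] = 1.09×10¹¹ m = 0.729 AU.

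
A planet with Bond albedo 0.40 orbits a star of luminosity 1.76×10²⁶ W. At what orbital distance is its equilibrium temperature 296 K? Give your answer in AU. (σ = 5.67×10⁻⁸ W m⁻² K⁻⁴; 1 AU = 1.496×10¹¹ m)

d ≈ 0.464 AU

From T_eq⁴ = L(1−A)/(16πσd²): d = √[L(1−A)/(16πσT_eq⁴)].
d = √[1.76×10²⁶ × 0.60 / (16π × 5.67×10⁻⁸ × (296)⁴)] = 6.95×10¹⁰ m = 0.464 AU.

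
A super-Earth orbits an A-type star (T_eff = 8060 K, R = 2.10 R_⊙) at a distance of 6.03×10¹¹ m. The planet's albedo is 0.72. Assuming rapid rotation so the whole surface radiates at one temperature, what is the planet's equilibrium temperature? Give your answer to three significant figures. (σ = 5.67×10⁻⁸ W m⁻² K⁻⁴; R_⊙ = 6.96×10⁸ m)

T_eq ≈ 204 K

R_⋆ = 2.10 × 6.96×10⁸ = 1.46×10⁹ m.
L = 4πR_⋆²σT_⋆⁴ = 4π(1.46×10⁹)² × 5.67×10⁻⁸ × (8060)⁴ = 6.42×10²⁷ W.
S = L/(4πd²) = 1410 W m⁻².
Energy balance: absorbed = emitted ⇒ πR²·S(1−A) = 4πR²·σT_eq⁴, so T_eq⁴ = S(1−A)/(4σ).
T_eq = [1410 × 0.28 / (4 × 5.67×10⁻⁸)]^(1/4) = (1.74×10⁹)^(1/4) = 204 K.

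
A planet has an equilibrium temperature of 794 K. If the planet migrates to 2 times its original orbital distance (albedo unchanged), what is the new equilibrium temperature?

T_eq ≈ 561 K

T_eq ∝ L^(1/4) · d^(−1/2).
T′ = 794 / 2^(1/2) = 561 K.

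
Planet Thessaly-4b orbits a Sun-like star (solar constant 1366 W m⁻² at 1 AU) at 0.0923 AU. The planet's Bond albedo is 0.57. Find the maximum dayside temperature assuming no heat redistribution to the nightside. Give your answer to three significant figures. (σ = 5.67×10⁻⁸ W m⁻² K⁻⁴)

T_ss ≈ 1050 K

Flux at 0.0923 AU: S = 1366/0.0923² = 1.60×10⁵ W m⁻².
With no redistribution each surface element balances locally: S(1−A) = σT⁴.
T = [1.60×10⁵ × 0.43 / 5.67×10⁻⁸]^(1/4) = (1.22×10¹²)^(1/4) = 1050 K.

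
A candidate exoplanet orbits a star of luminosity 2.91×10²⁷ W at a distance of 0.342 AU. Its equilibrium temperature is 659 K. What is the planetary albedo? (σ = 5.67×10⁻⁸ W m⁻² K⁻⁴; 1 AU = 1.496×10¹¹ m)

A ≈ 0.52

d = 0.342 AU = 5.12×10¹⁰ m.
Flux: S = L/(4πd²) = 2.91×10²⁷/(4π×(5.12×10¹⁰)²) = 8.85×10⁴ W m⁻².
From T_eq⁴ = S(1−A)/(4σ): 1−A = 4σT_eq⁴/S.
1−A = 4 × 5.67×10⁻⁸ × (659)⁴ / 8.85×10⁴ = 0.484.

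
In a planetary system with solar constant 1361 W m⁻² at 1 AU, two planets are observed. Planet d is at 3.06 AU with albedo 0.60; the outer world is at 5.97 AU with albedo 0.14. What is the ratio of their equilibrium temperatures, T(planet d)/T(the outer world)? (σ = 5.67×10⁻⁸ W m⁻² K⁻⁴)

T_eq = [S₀(1−A)/(4σd²)]^(1/4), so T ∝ (1−A)^(1/4) / √d.
T₁ = [1361×0.40/(4×5.67×10⁻⁸×3.06²)]^(1/4) = 126.53 K.
T₂ = [1361×0.86/(4×5.67×10⁻⁸×5.97²)]^(1/4) = 109.70 K.

T₁/T₂ ≈ 1.153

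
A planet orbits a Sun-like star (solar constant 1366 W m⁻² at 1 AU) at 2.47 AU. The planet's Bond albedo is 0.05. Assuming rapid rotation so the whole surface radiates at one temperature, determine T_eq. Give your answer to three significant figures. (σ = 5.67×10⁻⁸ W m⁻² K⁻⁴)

Flux at 2.47 AU: S = 1366/2.47² = 224 W m⁻².
Energy balance: absorbed = emitted ⇒ πR²·S(1−A) = 4πR²·σT_eq⁴, so T_eq⁴ = S(1−A)/(4σ).
T_eq = [224 × 0.95 / (4 × 5.67×10⁻⁸)]^(1/4) = (9.38×10⁸)^(1/4) = 175 K.

T_eq ≈ 175 K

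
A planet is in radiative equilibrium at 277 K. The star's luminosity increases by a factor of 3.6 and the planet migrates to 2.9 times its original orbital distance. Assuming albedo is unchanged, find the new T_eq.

T_eq ∝ L^(1/4) · d^(−1/2).
T′ = 277 × 3.6^(1/4) / 2.9^(1/2) = 224 K.

T_eq ≈ 224 K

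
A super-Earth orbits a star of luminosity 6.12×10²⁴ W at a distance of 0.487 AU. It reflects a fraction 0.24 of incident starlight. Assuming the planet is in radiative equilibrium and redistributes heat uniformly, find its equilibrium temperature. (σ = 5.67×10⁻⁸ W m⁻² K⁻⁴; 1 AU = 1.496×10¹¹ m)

T_eq ≈ 132 K

d = 0.487 AU = 7.29×10¹⁰ m.
Flux: S = L/(4πd²) = 6.12×10²⁴/(4π×(7.29×10¹⁰)²) = 91.8 W m⁻².
Energy balance: absorbed = emitted ⇒ πR²·S(1−A) = 4πR²·σT_eq⁴, so T_eq⁴ = S(1−A)/(4σ).
T_eq = [91.8 × 0.76 / (4 × 5.67×10⁻⁸)]^(1/4) = (3.07×10⁸)^(1/4) = 132 K.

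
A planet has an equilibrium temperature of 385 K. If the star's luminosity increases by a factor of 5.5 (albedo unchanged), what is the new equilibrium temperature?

T_eq ∝ L^(1/4) · d^(−1/2).
T′ = 385 × 5.5^(1/4) = 590 K.

T_eq ≈ 590 K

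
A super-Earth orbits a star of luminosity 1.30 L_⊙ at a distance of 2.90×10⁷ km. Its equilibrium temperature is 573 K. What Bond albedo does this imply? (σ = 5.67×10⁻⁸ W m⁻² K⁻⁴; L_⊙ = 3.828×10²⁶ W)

d = 2.90×10⁷ km = 2.90×10¹⁰ m.
L = 1.30 × 3.828×10²⁶ = 4.98×10²⁶ W.
Flux: S = L/(4πd²) = 4.98×10²⁶/(4π×(2.90×10¹⁰)²) = 4.71×10⁴ W m⁻².
From T_eq⁴ = S(1−A)/(4σ): 1−A = 4σT_eq⁴/S.
1−A = 4 × 5.67×10⁻⁸ × (573)⁴ / 4.71×10⁴ = 0.519.

A ≈ 0.48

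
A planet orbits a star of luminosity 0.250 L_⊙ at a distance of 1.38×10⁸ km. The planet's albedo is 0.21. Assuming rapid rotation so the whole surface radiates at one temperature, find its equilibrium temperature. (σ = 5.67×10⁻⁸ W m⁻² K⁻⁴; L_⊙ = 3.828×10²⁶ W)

T_eq ≈ 193 K

d = 1.38×10⁸ km = 1.38×10¹¹ m.
L = 0.250 × 3.828×10²⁶ = 9.57×10²⁵ W.
Flux: S = L/(4πd²) = 9.57×10²⁵/(4π×(1.38×10¹¹)²) = 400 W m⁻².
Energy balance: absorbed = emitted ⇒ πR²·S(1−A) = 4πR²·σT_eq⁴, so T_eq⁴ = S(1−A)/(4σ).
T_eq = [400 × 0.79 / (4 × 5.67×10⁻⁸)]^(1/4) = (1.39×10⁹)^(1/4) = 193 K.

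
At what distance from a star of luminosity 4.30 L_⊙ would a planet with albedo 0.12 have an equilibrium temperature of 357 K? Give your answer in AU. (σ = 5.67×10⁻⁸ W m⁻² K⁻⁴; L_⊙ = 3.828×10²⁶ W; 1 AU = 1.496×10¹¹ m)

d ≈ 1.18 AU

L = 4.30 × 3.828×10²⁶ = 1.65×10²⁷ W.
From T_eq⁴ = L(1−A)/(16πσd²): d = √[L(1−A)/(16πσT_eq⁴)].
d = √[1.65×10²⁷ × 0.88 / (16π × 5.67×10⁻⁸ × (357)⁴)] = 1.77×10¹¹ m = 1.18 AU.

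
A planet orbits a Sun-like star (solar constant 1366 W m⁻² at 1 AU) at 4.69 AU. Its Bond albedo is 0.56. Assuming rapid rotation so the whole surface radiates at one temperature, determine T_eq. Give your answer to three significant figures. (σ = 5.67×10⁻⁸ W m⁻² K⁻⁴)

Flux at 4.69 AU: S = 1366/4.69² = 62.1 W m⁻².
Energy balance: absorbed = emitted ⇒ πR²·S(1−A) = 4πR²·σT_eq⁴, so T_eq⁴ = S(1−A)/(4σ).
T_eq = [62.1 × 0.44 / (4 × 5.67×10⁻⁸)]^(1/4) = (1.20×10⁸)^(1/4) = 105 K.

T_eq ≈ 105 K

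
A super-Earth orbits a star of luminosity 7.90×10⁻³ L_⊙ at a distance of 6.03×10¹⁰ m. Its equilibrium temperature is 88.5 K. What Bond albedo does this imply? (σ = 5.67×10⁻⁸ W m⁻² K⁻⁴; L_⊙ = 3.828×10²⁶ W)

A ≈ 0.79

L = 7.90×10⁻³ × 3.828×10²⁶ = 3.02×10²⁴ W.
Flux: S = L/(4πd²) = 3.02×10²⁴/(4π×(6.03×10¹⁰)²) = 66.2 W m⁻².
From T_eq⁴ = S(1−A)/(4σ): 1−A = 4σT_eq⁴/S.
1−A = 4 × 5.67×10⁻⁸ × (88.5)⁴ / 66.2 = 0.210.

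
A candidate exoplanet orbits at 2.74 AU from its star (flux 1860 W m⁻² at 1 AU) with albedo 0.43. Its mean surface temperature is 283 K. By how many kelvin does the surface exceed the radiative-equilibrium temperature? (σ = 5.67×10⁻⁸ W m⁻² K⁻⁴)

S = 1860/2.74² = 247.7 W m⁻².
T_eq = [S(1−A)/(4σ)]^(1/4) = [247.7×0.57/(4×5.67×10⁻⁸)]^(1/4) = 158.0 K.
ΔT = T_surf − T_eq = 283 − 158.0.

ΔT ≈ 125.0 K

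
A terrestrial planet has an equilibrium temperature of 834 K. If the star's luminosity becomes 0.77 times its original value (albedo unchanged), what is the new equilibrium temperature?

T_eq ≈ 781 K

T_eq ∝ L^(1/4) · d^(−1/2).
T′ = 834 × 0.77^(1/4) = 781 K.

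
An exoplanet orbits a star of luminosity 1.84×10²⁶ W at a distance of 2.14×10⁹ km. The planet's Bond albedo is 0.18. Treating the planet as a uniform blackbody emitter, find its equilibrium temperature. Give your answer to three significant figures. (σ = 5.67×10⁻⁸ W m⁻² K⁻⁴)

d = 2.14×10⁹ km = 2.14×10¹² m.
Flux: S = L/(4πd²) = 1.84×10²⁶/(4π×(2.14×10¹²)²) = 3.20 W m⁻².
Energy balance: absorbed = emitted ⇒ πR²·S(1−A) = 4πR²·σT_eq⁴, so T_eq⁴ = S(1−A)/(4σ).
T_eq = [3.20 × 0.82 / (4 × 5.67×10⁻⁸)]^(1/4) = (1.16×10⁷)^(1/4) = 58.3 K.

T_eq ≈ 58.3 K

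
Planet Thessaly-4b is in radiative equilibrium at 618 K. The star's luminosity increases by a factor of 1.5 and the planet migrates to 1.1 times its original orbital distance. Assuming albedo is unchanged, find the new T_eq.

T_eq ≈ 652 K

T_eq ∝ L^(1/4) · d^(−1/2).
T′ = 618 × 1.5^(1/4) / 1.1^(1/2) = 652 K.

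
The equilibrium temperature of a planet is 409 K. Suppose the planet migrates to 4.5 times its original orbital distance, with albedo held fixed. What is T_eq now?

T_eq ∝ L^(1/4) · d^(−1/2).
T′ = 409 / 4.5^(1/2) = 193 K.

T_eq ≈ 193 K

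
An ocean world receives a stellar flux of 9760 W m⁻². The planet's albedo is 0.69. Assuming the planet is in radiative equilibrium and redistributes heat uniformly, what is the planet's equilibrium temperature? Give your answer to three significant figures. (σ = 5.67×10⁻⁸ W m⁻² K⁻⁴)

T_eq ≈ 340 K

Energy balance: absorbed = emitted ⇒ πR²·S(1−A) = 4πR²·σT_eq⁴, so T_eq⁴ = S(1−A)/(4σ).
T_eq = [9760 × 0.31 / (4 × 5.67×10⁻⁸)]^(1/4) = (1.33×10¹⁰)^(1/4) = 340 K.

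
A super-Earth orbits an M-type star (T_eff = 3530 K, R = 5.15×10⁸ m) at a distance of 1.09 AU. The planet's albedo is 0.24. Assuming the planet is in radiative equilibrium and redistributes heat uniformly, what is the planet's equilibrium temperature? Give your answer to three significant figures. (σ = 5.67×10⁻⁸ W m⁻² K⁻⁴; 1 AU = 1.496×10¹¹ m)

T_eq ≈ 131 K

d = 1.09 AU = 1.63×10¹¹ m.
L = 4πR_⋆²σT_⋆⁴ = 4π(5.15×10⁸)² × 5.67×10⁻⁸ × (3530)⁴ = 2.93×10²⁵ W.
S = L/(4πd²) = 87.8 W m⁻².
Energy balance: absorbed = emitted ⇒ πR²·S(1−A) = 4πR²·σT_eq⁴, so T_eq⁴ = S(1−A)/(4σ).
T_eq = [87.8 × 0.76 / (4 × 5.67×10⁻⁸)]^(1/4) = (2.94×10⁸)^(1/4) = 131 K.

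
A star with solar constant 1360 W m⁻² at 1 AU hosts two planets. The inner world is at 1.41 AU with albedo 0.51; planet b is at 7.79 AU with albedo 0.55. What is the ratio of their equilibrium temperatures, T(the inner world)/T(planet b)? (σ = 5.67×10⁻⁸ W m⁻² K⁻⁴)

T_eq = [S₀(1−A)/(4σd²)]^(1/4), so T ∝ (1−A)^(1/4) / √d.
T₁ = [1360×0.49/(4×5.67×10⁻⁸×1.41²)]^(1/4) = 196.07 K.
T₂ = [1360×0.45/(4×5.67×10⁻⁸×7.79²)]^(1/4) = 81.66 K.

T₁/T₂ ≈ 2.401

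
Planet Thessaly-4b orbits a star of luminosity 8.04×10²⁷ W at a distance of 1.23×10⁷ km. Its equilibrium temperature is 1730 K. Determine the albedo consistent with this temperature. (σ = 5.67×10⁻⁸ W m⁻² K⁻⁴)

d = 1.23×10⁷ km = 1.23×10¹⁰ m.
Flux: S = L/(4πd²) = 8.04×10²⁷/(4π×(1.23×10¹⁰)²) = 4.23×10⁶ W m⁻².
From T_eq⁴ = S(1−A)/(4σ): 1−A = 4σT_eq⁴/S.
1−A = 4 × 5.67×10⁻⁸ × (1730)⁴ / 4.23×10⁶ = 0.480.

A ≈ 0.52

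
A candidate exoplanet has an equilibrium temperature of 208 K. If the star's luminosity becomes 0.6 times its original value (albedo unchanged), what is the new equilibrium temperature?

T_eq ≈ 183 K

T_eq ∝ L^(1/4) · d^(−1/2).
T′ = 208 × 0.6^(1/4) = 183 K.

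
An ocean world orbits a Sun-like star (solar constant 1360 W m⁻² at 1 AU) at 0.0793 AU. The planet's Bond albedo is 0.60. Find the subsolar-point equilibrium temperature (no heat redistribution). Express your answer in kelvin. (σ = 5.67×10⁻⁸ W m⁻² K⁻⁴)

T_ss ≈ 1110 K

Flux at 0.0793 AU: S = 1360/0.0793² = 2.16×10⁵ W m⁻².
At the subsolar point the surface absorbs S(1−A) and emits σT⁴ per unit area — no factor of 4, since only the local patch is in balance.
T = [2.16×10⁵ × 0.40 / 5.67×10⁻⁸]^(1/4) = (1.53×10¹²)^(1/4) = 1110 K.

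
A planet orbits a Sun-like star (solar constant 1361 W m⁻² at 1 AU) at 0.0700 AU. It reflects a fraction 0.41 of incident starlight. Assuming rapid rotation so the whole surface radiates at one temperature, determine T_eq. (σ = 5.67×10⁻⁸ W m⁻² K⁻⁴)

T_eq ≈ 922 K

Flux at 0.0700 AU: S = 1361/0.0700² = 2.78×10⁵ W m⁻².
Energy balance: absorbed = emitted ⇒ πR²·S(1−A) = 4πR²·σT_eq⁴, so T_eq⁴ = S(1−A)/(4σ).
T_eq = [2.78×10⁵ × 0.59 / (4 × 5.67×10⁻⁸)]^(1/4) = (7.23×10¹¹)^(1/4) = 922 K.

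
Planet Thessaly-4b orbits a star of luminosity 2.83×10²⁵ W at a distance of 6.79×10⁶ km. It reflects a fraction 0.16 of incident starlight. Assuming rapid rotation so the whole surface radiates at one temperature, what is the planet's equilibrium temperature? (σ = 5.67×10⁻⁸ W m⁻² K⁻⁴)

T_eq ≈ 652 K

d = 6.79×10⁶ km = 6.79×10⁹ m.
Flux: S = L/(4πd²) = 2.83×10²⁵/(4π×(6.79×10⁹)²) = 4.88×10⁴ W m⁻².
Energy balance: absorbed = emitted ⇒ πR²·S(1−A) = 4πR²·σT_eq⁴, so T_eq⁴ = S(1−A)/(4σ).
T_eq = [4.88×10⁴ × 0.84 / (4 × 5.67×10⁻⁸)]^(1/4) = (1.81×10¹¹)^(1/4) = 652 K.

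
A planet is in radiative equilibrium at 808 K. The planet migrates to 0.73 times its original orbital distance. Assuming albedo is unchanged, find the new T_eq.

T_eq ≈ 946 K

T_eq ∝ L^(1/4) · d^(−1/2).
T′ = 808 / 0.73^(1/2) = 946 K.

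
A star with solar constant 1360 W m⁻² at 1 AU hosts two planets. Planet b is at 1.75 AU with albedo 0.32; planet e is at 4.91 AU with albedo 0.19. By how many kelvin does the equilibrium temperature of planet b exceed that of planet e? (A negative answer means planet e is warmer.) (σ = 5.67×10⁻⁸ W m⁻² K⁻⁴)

ΔT ≈ 71.9 K

T_eq = [S₀(1−A)/(4σd²)]^(1/4), so T ∝ (1−A)^(1/4) / √d.
T₁ = [1360×0.68/(4×5.67×10⁻⁸×1.75²)]^(1/4) = 191.02 K.
T₂ = [1360×0.81/(4×5.67×10⁻⁸×4.91²)]^(1/4) = 119.14 K.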